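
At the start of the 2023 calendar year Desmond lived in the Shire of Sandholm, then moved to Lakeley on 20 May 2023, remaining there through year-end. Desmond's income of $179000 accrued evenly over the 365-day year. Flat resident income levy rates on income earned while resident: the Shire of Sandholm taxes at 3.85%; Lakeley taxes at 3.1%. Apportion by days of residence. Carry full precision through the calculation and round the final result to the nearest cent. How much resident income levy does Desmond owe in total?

$6060.25

The Shire of Sandholm, 1 January – 19 May 2023: 139 days → $179000 × 3.85% × 139/365 = $2624.4342
Lakeley, 20 May – 31 December 2023: 226 days → $179000 × 3.1% × 226/365 = $3435.8192
Total = $6060.2534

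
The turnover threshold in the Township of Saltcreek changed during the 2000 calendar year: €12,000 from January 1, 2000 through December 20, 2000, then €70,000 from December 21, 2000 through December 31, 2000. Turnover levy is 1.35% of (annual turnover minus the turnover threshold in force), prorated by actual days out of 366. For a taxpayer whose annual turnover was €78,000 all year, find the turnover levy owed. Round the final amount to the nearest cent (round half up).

January 1 – December 20, 2000: 355 days, exemption €12,000 → (€78,000 − €12,000) × 1.35% × 355/366 = €864.2213
December 21 – December 31, 2000: 11 days, exemption €70,000 → (€78,000 − €70,000) × 1.35% × 11/366 = €3.2459
Total = €867.4672

€867.47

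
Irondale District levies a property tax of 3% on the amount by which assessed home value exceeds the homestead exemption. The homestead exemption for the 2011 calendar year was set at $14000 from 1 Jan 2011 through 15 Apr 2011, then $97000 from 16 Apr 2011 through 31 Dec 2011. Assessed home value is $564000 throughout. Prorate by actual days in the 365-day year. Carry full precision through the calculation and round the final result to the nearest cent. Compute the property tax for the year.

$14726.30

1 Jan – 15 Apr 2011: 105 days, exemption $14000 → ($564000 − $14000) × 3% × 105/365 = $4746.5753
16 Apr – 31 Dec 2011: 260 days, exemption $97000 → ($564000 − $97000) × 3% × 260/365 = $9979.7260
Total = $14726.3014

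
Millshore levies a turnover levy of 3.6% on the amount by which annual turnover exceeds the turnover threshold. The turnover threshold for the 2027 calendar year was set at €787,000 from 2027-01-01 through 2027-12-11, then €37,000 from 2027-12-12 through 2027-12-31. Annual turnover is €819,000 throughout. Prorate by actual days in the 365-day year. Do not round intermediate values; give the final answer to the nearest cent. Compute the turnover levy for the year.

2027-01-01 to 2027-12-11: 345 days, exemption €787,000 → (€819,000 − €787,000) × 3.6% × 345/365 = €1,088.8767
2027-12-12 to 2027-12-31: 20 days, exemption €37,000 → (€819,000 − €37,000) × 3.6% × 20/365 = €1,542.5753
Total = €2,631.4521

€2,631.45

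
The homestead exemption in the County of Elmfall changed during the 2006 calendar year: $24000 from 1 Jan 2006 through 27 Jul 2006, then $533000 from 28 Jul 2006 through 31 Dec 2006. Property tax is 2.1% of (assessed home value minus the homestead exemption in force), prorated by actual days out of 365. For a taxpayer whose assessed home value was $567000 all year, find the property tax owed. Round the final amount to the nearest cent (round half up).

$6805.27

1 Jan – 27 Jul 2006: 208 days, exemption $24000 → ($567000 − $24000) × 2.1% × 208/365 = $6498.1479
28 Jul – 31 Dec 2006: 157 days, exemption $533000 → ($567000 − $533000) × 2.1% × 157/365 = $307.1178
Total = $6805.2658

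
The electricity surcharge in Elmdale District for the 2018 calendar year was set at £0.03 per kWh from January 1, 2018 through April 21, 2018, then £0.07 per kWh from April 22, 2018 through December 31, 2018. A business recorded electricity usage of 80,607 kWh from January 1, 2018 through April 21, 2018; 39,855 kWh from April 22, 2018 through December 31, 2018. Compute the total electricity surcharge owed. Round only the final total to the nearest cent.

£5,208.06

January 1 – April 21, 2018: 80,607 kWh at £0.03/kWh → £2,418.21
April 22 – December 31, 2018: 39,855 kWh at £0.07/kWh → £2,789.85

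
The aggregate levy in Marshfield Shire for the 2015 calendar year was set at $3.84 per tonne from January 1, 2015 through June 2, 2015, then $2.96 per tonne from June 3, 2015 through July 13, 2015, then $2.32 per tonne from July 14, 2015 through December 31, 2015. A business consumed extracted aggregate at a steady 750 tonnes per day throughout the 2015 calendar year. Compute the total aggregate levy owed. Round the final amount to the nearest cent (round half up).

$829200.00

January 1 – June 2, 2015: 153 days × 750 tonnes/day = 114,750 tonnes at $3.84/tonne → $440640.00
June 3 – July 13, 2015: 41 days × 750 tonnes/day = 30,750 tonnes at $2.96/tonne → $91020.00
July 14 – December 31, 2015: 171 days × 750 tonnes/day = 128,250 tonnes at $2.32/tonne → $297540.00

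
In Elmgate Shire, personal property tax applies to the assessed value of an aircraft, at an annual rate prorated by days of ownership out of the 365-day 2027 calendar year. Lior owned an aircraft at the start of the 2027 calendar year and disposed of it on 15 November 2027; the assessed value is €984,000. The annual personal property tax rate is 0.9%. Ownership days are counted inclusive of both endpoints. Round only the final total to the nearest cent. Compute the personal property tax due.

Days held (1 January – 15 November 2027): 319 out of 365
Tax = €984,000 × 0.9% × 319/365 = €7,739.9014

€7,739.90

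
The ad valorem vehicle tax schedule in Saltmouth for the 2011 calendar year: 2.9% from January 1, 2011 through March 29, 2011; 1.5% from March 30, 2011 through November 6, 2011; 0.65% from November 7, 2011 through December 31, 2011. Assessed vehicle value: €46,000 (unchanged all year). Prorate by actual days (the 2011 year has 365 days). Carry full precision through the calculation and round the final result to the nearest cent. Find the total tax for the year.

€786.35

January 1 – March 29, 2011: 88 days at 2.9% → €46,000 × 2.9% × 88/365 = €321.6219
March 30 – November 6, 2011: 222 days at 1.5% → €46,000 × 1.5% × 222/365 = €419.6712
November 7 – December 31, 2011: 55 days at 0.65% → €46,000 × 0.65% × 55/365 = €45.0548
Total = €786.3479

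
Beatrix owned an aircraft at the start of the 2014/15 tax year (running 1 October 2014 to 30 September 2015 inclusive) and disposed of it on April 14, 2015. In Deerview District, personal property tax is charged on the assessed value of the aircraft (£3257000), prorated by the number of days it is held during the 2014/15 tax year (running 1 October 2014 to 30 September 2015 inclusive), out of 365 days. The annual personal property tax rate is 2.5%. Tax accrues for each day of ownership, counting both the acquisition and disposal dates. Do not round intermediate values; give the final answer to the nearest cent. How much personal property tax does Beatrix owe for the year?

£43724.11

Days held (October 1, 2014 – April 14, 2015): 196 out of 365
Tax = £3257000 × 2.5% × 196/365 = £43724.1096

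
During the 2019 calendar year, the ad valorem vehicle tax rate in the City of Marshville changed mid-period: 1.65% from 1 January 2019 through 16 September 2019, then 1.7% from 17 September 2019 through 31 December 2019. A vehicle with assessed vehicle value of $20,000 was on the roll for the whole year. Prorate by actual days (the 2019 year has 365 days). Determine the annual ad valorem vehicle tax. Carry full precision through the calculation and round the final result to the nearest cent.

$332.90

1 January – 16 September 2019: 259 days at 1.65% → $20,000 × 1.65% × 259/365 = $234.1644
17 September – 31 December 2019: 106 days at 1.7% → $20,000 × 1.7% × 106/365 = $98.7397
Total = $332.9041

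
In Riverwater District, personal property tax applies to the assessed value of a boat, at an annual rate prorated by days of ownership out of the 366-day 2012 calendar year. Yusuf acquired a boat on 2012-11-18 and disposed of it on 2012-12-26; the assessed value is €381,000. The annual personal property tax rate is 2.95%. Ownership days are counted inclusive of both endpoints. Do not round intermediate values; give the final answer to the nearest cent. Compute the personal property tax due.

€1,197.65

Days held (2012-11-18 to 2012-12-26): 39 out of 366
Tax = €381,000 × 2.95% × 39/366 = €1,197.6516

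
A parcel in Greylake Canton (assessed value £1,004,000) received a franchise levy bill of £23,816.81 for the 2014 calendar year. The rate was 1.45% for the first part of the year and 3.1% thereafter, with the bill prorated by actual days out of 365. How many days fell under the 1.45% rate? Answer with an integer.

161 days

Let d = days at the first rate; then 365 − d days at the second rate.
£1,004,000 × [1.45%·d + 3.1%·(365−d)] / 365 = £23,816.81
Solving gives d = 161, so the new rate took effect on 11 Jun 2014.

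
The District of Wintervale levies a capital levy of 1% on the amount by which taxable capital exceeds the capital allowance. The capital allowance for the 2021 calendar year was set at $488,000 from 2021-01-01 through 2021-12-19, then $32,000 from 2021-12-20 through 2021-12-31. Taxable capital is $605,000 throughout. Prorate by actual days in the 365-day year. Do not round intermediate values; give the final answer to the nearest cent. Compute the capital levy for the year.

$1,319.92

2021-01-01 to 2021-12-19: 353 days, exemption $488,000 → ($605,000 − $488,000) × 1% × 353/365 = $1,131.5342
2021-12-20 to 2021-12-31: 12 days, exemption $32,000 → ($605,000 − $32,000) × 1% × 12/365 = $188.3836
Total = $1,319.9178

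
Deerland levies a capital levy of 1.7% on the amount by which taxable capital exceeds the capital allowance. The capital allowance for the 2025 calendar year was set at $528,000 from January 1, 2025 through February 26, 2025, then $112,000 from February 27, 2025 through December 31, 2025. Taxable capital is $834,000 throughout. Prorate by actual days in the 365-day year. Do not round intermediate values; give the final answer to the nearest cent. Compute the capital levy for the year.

January 1 – February 26, 2025: 57 days, exemption $528,000 → ($834,000 − $528,000) × 1.7% × 57/365 = $812.3671
February 27 – December 31, 2025: 308 days, exemption $112,000 → ($834,000 − $112,000) × 1.7% × 308/365 = $10,357.2384
Total = $11,169.6055

$11,169.61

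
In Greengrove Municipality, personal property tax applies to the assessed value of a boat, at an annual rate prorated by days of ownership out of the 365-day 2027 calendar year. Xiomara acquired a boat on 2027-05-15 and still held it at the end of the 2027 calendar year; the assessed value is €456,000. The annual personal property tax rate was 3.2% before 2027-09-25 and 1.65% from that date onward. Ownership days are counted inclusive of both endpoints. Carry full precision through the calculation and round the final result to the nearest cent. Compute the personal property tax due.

€7,337.23

2027-05-15 to 2027-09-24: 133 days at 3.2% → €456,000 × 3.2% × 133/365 = €5,317.0849
2027-09-25 to 2027-12-31: 98 days at 1.65% → €456,000 × 1.65% × 98/365 = €2,020.1425
Total = €7,337.2274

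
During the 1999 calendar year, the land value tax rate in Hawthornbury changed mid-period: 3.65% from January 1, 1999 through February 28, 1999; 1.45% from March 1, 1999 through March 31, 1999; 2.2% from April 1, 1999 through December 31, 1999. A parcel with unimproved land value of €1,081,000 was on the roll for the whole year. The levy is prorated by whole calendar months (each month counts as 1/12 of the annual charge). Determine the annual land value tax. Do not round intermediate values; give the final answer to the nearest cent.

January 1 – February 28, 1999: 2 months at 3.65% → €1,081,000 × 3.65% × 2/12 = €6,576.0833
March 1 – March 31, 1999: 1 month at 1.45% → €1,081,000 × 1.45% × 1/12 = €1,306.2083
April 1 – December 31, 1999: 9 months at 2.2% → €1,081,000 × 2.2% × 9/12 = €17,836.5000
Total = €25,718.7917

€25,718.79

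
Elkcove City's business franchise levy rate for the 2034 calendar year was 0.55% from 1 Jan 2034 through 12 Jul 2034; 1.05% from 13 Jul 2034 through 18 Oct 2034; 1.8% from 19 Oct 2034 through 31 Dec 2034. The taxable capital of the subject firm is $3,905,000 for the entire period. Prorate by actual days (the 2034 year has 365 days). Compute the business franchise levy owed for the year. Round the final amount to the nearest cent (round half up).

1 Jan – 12 Jul 2034: 193 days at 0.55% → $3,905,000 × 0.55% × 193/365 = $11,356.5959
13 Jul – 18 Oct 2034: 98 days at 1.05% → $3,905,000 × 1.05% × 98/365 = $11,008.8904
19 Oct – 31 Dec 2034: 74 days at 1.8% → $3,905,000 × 1.8% × 74/365 = $14,250.5753
Total = $36,616.0616

$36,616.06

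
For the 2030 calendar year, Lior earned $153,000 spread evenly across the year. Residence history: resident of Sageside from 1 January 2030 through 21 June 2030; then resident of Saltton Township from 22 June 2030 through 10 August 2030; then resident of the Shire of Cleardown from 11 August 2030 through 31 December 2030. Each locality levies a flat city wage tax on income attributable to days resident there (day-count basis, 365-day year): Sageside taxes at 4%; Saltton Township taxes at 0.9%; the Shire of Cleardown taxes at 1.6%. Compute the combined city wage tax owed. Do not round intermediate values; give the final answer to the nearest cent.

$4,031.65

Sageside, 1 January – 21 June 2030: 172 days → $153,000 × 4% × 172/365 = $2,883.9452
Saltton Township, 22 June – 10 August 2030: 50 days → $153,000 × 0.9% × 50/365 = $188.6301
The Shire of Cleardown, 11 August – 31 December 2030: 143 days → $153,000 × 1.6% × 143/365 = $959.0795
Total = $4,031.6548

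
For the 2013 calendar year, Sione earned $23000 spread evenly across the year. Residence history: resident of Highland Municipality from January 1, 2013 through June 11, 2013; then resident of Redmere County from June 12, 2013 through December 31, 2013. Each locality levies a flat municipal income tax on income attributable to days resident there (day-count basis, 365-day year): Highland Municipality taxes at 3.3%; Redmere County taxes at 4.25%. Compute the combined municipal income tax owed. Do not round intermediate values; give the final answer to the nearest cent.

Highland Municipality, January 1 – June 11, 2013: 162 days → $23000 × 3.3% × 162/365 = $336.8712
Redmere County, June 12 – December 31, 2013: 203 days → $23000 × 4.25% × 203/365 = $543.6507
Total = $880.5219

$880.52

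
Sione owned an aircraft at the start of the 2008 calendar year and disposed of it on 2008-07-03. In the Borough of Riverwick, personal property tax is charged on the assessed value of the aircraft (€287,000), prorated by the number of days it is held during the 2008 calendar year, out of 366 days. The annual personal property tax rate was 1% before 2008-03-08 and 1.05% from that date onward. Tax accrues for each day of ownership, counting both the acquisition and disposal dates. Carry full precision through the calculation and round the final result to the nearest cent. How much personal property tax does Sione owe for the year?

€1,496.95

2008-01-01 to 2008-03-07: 67 days at 1% → €287,000 × 1% × 67/366 = €525.3825
2008-03-08 to 2008-07-03: 118 days at 1.05% → €287,000 × 1.05% × 118/366 = €971.5656
Total = €1,496.9481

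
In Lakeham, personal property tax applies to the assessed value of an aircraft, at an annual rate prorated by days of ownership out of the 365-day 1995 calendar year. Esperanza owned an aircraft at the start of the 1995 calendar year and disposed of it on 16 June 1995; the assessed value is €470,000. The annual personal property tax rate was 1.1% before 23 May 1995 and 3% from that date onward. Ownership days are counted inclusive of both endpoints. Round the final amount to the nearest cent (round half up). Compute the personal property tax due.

€2,977.10

1 January – 22 May 1995: 142 days at 1.1% → €470,000 × 1.1% × 142/365 = €2,011.3425
23 May – 16 June 1995: 25 days at 3% → €470,000 × 3% × 25/365 = €965.7534
Total = €2,977.0959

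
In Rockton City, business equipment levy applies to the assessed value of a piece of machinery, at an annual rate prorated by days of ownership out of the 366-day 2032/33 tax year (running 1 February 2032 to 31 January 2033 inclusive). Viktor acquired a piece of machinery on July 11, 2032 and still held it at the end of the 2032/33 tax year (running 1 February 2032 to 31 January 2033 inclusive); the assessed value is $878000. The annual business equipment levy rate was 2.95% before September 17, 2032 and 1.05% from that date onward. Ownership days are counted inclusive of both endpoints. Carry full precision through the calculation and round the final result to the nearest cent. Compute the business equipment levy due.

$8263.04

July 11 – September 16, 2032: 68 days at 2.95% → $878000 × 2.95% × 68/366 = $4812.2077
September 17, 2032 – January 31, 2033: 137 days at 1.05% → $878000 × 1.05% × 137/366 = $3450.8279
Total = $8263.0355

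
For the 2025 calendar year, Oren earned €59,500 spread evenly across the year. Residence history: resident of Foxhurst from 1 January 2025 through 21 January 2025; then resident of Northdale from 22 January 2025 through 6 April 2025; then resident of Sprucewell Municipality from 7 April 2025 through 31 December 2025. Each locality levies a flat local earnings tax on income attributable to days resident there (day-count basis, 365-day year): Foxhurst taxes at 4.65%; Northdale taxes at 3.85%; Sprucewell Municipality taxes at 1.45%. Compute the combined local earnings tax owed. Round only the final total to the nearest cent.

Foxhurst, 1 January – 21 January 2025: 21 days → €59,500 × 4.65% × 21/365 = €159.1829
Northdale, 22 January – 6 April 2025: 75 days → €59,500 × 3.85% × 75/365 = €470.7021
Sprucewell Municipality, 7 April – 31 December 2025: 269 days → €59,500 × 1.45% × 269/365 = €635.8349
Total = €1,265.7199

€1,265.72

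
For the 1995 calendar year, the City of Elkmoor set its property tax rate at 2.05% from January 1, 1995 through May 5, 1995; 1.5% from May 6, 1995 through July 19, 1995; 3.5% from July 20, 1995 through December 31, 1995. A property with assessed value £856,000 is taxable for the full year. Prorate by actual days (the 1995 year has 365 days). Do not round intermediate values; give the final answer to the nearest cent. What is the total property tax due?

January 1 – May 5, 1995: 125 days at 2.05% → £856,000 × 2.05% × 125/365 = £6,009.5890
May 6 – July 19, 1995: 75 days at 1.5% → £856,000 × 1.5% × 75/365 = £2,638.3562
July 20 – December 31, 1995: 165 days at 3.5% → £856,000 × 3.5% × 165/365 = £13,543.5616
Total = £22,191.5068

£22,191.51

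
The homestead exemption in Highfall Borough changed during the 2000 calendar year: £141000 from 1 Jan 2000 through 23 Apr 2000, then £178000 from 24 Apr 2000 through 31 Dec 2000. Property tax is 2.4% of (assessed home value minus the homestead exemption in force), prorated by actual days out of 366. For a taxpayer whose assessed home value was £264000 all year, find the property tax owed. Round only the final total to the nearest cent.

1 Jan – 23 Apr 2000: 114 days, exemption £141000 → (£264000 − £141000) × 2.4% × 114/366 = £919.4754
24 Apr – 31 Dec 2000: 252 days, exemption £178000 → (£264000 − £178000) × 2.4% × 252/366 = £1421.1148
Total = £2340.5902

£2340.59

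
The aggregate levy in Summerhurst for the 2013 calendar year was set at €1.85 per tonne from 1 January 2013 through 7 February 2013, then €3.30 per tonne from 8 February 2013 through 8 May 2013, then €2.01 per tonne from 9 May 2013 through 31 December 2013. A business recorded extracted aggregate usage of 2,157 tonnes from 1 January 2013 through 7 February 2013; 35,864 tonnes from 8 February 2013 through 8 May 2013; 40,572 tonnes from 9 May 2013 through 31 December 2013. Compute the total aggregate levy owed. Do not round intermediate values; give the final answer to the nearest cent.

1 January – 7 February 2013: 2,157 tonnes at €1.85/tonne → €3,990.45
8 February – 8 May 2013: 35,864 tonnes at €3.30/tonne → €118,351.20
9 May – 31 December 2013: 40,572 tonnes at €2.01/tonne → €81,549.72

€203,891.37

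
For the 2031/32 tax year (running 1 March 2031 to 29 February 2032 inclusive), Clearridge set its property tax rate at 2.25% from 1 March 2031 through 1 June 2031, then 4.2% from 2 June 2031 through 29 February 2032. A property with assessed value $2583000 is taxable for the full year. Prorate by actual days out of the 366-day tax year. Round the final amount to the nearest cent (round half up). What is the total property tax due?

$95687.45

1 March – 1 June 2031: 93 days at 2.25% → $2583000 × 2.25% × 93/366 = $14767.5615
2 June 2031 – 29 February 2032: 273 days at 4.2% → $2583000 × 4.2% × 273/366 = $80919.8852
Total = $95687.4467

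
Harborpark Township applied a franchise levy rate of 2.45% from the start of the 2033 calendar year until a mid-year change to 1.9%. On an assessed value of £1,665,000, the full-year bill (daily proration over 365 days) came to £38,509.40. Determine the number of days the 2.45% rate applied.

Let d = days at the first rate; then 365 − d days at the second rate.
£1,665,000 × [2.45%·d + 1.9%·(365−d)] / 365 = £38,509.40
Solving gives d = 274, so the new rate took effect on 2 Oct 2033.

274 days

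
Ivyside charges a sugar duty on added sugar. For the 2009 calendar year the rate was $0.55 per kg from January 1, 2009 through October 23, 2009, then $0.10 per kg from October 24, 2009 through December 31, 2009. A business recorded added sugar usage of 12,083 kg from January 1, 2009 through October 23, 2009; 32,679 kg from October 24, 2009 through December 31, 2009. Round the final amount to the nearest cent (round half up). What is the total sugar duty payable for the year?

January 1 – October 23, 2009: 12,083 kg at $0.55/kg → $6,645.65
October 24 – December 31, 2009: 32,679 kg at $0.10/kg → $3,267.90

$9,913.55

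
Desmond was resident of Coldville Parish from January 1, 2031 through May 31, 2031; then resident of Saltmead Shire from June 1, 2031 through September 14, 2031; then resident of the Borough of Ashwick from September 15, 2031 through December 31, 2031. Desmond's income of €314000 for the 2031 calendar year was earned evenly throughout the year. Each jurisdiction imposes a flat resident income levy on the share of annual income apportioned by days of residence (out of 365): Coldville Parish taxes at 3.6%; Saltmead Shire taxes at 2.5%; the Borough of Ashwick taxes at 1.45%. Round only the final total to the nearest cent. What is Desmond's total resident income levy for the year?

Coldville Parish, January 1 – May 31, 2031: 151 days → €314000 × 3.6% × 151/365 = €4676.4493
Saltmead Shire, June 1 – September 14, 2031: 106 days → €314000 × 2.5% × 106/365 = €2279.7260
The Borough of Ashwick, September 15 – December 31, 2031: 108 days → €314000 × 1.45% × 108/365 = €1347.1890
Total = €8303.3644

€8303.36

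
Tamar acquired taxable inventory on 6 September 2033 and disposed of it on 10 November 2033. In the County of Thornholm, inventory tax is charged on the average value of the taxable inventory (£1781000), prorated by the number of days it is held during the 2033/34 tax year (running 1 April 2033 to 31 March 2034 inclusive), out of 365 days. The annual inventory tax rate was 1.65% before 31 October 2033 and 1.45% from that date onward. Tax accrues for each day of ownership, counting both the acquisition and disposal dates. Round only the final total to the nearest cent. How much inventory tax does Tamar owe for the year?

6 September – 30 October 2033: 55 days at 1.65% → £1781000 × 1.65% × 55/365 = £4428.1027
31 October – 10 November 2033: 11 days at 1.45% → £1781000 × 1.45% × 11/365 = £778.2726
Total = £5206.3753

£5206.38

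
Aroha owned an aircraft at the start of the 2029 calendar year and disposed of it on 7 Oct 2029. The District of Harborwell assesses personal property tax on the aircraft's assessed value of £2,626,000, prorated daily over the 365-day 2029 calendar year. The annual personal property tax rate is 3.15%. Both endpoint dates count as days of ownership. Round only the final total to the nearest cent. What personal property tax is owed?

Days held (1 Jan – 7 Oct 2029): 280 out of 365
Tax = £2,626,000 × 3.15% × 280/365 = £63,455.6712

£63,455.67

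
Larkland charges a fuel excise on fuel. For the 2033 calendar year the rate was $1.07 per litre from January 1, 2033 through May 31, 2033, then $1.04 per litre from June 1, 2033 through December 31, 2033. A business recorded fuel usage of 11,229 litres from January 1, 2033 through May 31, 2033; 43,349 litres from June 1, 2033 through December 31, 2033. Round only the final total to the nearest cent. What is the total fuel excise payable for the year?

$57,097.99

January 1 – May 31, 2033: 11,229 litres at $1.07/litre → $12,015.03
June 1 – December 31, 2033: 43,349 litres at $1.04/litre → $45,082.96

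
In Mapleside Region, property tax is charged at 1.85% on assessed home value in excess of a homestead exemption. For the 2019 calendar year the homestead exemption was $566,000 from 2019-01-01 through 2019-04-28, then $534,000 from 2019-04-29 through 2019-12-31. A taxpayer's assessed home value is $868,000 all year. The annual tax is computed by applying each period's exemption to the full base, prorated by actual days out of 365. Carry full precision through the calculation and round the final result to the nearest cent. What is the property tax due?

2019-01-01 to 2019-04-28: 118 days, exemption $566,000 → ($868,000 − $566,000) × 1.85% × 118/365 = $1,806.2082
2019-04-29 to 2019-12-31: 247 days, exemption $534,000 → ($868,000 − $534,000) × 1.85% × 247/365 = $4,181.4055
Total = $5,987.6137

$5,987.61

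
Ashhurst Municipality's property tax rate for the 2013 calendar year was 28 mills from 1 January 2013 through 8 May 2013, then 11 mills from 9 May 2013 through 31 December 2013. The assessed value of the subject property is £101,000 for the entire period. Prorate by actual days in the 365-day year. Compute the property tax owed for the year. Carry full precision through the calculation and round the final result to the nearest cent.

1 January – 8 May 2013: 128 days at 28 mills → £101,000 × 2.8% × 128/365 = £991.7370
9 May – 31 December 2013: 237 days at 11 mills → £101,000 × 1.1% × 237/365 = £721.3890
Total = £1,713.1260

£1,713.13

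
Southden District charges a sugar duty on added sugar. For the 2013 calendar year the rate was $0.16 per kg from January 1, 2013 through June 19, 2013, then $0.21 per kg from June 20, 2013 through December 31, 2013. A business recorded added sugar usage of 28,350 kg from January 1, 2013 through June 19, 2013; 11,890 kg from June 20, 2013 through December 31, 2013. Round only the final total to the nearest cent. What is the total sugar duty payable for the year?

January 1 – June 19, 2013: 28,350 kg at $0.16/kg → $4,536.00
June 20 – December 31, 2013: 11,890 kg at $0.21/kg → $2,496.90

$7,032.90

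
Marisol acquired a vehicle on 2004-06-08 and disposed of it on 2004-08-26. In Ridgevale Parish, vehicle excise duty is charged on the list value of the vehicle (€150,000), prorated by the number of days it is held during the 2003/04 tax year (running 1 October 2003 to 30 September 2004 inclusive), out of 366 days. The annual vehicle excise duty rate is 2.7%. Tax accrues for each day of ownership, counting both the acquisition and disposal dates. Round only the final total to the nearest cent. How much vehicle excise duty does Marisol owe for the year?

€885.25

Days held (2004-06-08 to 2004-08-26): 80 out of 366
Tax = €150,000 × 2.7% × 80/366 = €885.2459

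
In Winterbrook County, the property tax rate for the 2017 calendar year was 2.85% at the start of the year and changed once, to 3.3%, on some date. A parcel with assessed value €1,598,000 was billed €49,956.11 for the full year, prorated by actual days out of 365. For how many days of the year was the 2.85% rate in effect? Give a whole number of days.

141 days

Let d = days at the first rate; then 365 − d days at the second rate.
€1,598,000 × [2.85%·d + 3.3%·(365−d)] / 365 = €49,956.11
Solving gives d = 141, so the new rate took effect on 22 May 2017.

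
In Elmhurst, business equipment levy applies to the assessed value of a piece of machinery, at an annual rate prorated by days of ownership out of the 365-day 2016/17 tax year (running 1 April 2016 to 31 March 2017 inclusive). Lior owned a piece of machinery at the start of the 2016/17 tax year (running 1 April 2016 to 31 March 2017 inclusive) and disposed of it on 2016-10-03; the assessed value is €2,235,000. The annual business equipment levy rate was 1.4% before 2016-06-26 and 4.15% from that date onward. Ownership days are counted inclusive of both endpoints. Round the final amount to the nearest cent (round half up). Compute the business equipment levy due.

€32,784.08

2016-04-01 to 2016-06-25: 86 days at 1.4% → €2,235,000 × 1.4% × 86/365 = €7,372.4384
2016-06-26 to 2016-10-03: 100 days at 4.15% → €2,235,000 × 4.15% × 100/365 = €25,411.6438
Total = €32,784.0822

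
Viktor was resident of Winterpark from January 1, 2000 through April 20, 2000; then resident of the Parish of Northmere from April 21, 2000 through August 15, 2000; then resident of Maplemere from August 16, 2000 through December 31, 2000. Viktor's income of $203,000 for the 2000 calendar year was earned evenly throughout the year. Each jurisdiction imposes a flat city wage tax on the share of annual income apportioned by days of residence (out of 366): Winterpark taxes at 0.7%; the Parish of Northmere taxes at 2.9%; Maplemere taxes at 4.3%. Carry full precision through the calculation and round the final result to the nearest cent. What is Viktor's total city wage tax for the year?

$5,604.13

Winterpark, January 1 – April 20, 2000: 111 days → $203,000 × 0.7% × 111/366 = $430.9590
The Parish of Northmere, April 21 – August 15, 2000: 117 days → $203,000 × 2.9% × 117/366 = $1,881.9098
Maplemere, August 16 – December 31, 2000: 138 days → $203,000 × 4.3% × 138/366 = $3,291.2623
Total = $5,604.1311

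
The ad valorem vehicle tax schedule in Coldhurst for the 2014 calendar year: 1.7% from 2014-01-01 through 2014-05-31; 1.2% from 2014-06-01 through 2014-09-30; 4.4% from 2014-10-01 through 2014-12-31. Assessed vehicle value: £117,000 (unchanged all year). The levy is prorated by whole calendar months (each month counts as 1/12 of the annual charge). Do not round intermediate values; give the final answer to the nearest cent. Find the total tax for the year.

2014-01-01 to 2014-05-31: 5 months at 1.7% → £117,000 × 1.7% × 5/12 = £828.7500
2014-06-01 to 2014-09-30: 4 months at 1.2% → £117,000 × 1.2% × 4/12 = £468.0000
2014-10-01 to 2014-12-31: 3 months at 4.4% → £117,000 × 4.4% × 3/12 = £1,287.0000
Total = £2,583.7500

£2,583.75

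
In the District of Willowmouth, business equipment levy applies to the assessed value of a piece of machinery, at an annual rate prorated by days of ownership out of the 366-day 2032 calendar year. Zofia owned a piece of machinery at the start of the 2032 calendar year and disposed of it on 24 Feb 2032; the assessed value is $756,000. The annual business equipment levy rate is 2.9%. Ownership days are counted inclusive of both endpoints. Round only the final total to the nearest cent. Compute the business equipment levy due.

$3,294.59

Days held (1 Jan – 24 Feb 2032): 55 out of 366
Tax = $756,000 × 2.9% × 55/366 = $3,294.5902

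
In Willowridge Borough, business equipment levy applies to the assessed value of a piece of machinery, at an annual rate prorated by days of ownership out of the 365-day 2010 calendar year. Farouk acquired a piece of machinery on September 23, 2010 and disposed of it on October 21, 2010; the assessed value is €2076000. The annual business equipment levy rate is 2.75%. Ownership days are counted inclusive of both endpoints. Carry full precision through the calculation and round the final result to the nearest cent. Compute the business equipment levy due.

€4535.92

Days held (September 23 – October 21, 2010): 29 out of 365
Tax = €2076000 × 2.75% × 29/365 = €4535.9178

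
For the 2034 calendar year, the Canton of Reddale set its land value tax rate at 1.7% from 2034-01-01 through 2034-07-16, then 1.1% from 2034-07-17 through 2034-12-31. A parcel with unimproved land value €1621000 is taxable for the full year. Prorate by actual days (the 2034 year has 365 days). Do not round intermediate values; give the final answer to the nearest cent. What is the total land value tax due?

2034-01-01 to 2034-07-16: 197 days at 1.7% → €1621000 × 1.7% × 197/365 = €14873.2301
2034-07-17 to 2034-12-31: 168 days at 1.1% → €1621000 × 1.1% × 168/365 = €8207.1452
Total = €23080.3753

€23080.38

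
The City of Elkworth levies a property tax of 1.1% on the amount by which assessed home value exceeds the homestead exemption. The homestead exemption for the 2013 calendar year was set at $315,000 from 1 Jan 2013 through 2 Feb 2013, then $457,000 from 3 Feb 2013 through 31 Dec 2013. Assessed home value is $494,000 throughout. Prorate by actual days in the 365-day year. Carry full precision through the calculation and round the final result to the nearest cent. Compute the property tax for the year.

$548.22

1 Jan – 2 Feb 2013: 33 days, exemption $315,000 → ($494,000 − $315,000) × 1.1% × 33/365 = $178.0192
3 Feb – 31 Dec 2013: 332 days, exemption $457,000 → ($494,000 − $457,000) × 1.1% × 332/365 = $370.2027
Total = $548.2219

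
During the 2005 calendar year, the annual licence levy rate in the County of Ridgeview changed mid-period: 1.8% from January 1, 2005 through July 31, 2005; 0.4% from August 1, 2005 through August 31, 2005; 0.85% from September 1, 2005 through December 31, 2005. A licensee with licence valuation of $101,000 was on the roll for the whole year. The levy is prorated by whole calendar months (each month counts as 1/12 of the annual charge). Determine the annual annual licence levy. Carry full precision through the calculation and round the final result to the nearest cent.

January 1 – July 31, 2005: 7 months at 1.8% → $101,000 × 1.8% × 7/12 = $1,060.5000
August 1 – August 31, 2005: 1 month at 0.4% → $101,000 × 0.4% × 1/12 = $33.6667
September 1 – December 31, 2005: 4 months at 0.85% → $101,000 × 0.85% × 4/12 = $286.1667
Total = $1,380.3333

$1,380.33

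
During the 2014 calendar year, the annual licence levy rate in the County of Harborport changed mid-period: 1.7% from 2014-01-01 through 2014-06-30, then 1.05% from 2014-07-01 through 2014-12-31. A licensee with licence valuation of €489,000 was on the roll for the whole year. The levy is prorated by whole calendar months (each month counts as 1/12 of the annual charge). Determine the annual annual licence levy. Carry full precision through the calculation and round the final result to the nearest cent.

€6,723.75

2014-01-01 to 2014-06-30: 6 months at 1.7% → €489,000 × 1.7% × 6/12 = €4,156.5000
2014-07-01 to 2014-12-31: 6 months at 1.05% → €489,000 × 1.05% × 6/12 = €2,567.2500
Total = €6,723.7500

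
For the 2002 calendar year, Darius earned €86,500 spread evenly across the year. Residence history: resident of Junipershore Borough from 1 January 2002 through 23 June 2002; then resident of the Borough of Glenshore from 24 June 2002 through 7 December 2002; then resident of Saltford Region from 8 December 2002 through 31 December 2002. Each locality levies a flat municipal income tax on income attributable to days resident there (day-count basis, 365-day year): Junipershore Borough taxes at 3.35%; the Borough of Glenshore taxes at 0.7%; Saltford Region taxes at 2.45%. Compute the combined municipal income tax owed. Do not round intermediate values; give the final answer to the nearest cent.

€1,797.78

Junipershore Borough, 1 January – 23 June 2002: 174 days → €86,500 × 3.35% × 174/365 = €1,381.3932
The Borough of Glenshore, 24 June – 7 December 2002: 167 days → €86,500 × 0.7% × 167/365 = €277.0370
Saltford Region, 8 December – 31 December 2002: 24 days → €86,500 × 2.45% × 24/365 = €139.3479
Total = €1,797.7781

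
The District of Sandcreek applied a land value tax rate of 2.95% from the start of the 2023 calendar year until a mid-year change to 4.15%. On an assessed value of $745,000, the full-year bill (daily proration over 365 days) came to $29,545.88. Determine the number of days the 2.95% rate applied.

Let d = days at the first rate; then 365 − d days at the second rate.
$745,000 × [2.95%·d + 4.15%·(365−d)] / 365 = $29,545.88
Solving gives d = 56, so the new rate took effect on 26 February 2023.

56 days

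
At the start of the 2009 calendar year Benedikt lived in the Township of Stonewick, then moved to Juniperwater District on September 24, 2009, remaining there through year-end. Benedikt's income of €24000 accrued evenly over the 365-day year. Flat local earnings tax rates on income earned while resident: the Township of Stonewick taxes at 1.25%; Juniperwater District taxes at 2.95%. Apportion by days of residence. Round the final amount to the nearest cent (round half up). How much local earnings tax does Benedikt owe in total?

The Township of Stonewick, January 1 – September 23, 2009: 266 days → €24000 × 1.25% × 266/365 = €218.6301
Juniperwater District, September 24 – December 31, 2009: 99 days → €24000 × 2.95% × 99/365 = €192.0329
Total = €410.6630

€410.66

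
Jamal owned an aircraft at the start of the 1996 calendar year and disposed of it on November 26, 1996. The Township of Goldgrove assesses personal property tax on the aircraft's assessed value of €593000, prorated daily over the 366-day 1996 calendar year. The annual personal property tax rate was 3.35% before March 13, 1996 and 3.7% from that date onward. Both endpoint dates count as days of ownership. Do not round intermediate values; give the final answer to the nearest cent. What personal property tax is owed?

€19434.52

January 1 – March 12, 1996: 72 days at 3.35% → €593000 × 3.35% × 72/366 = €3907.9672
March 13 – November 26, 1996: 259 days at 3.7% → €593000 × 3.7% × 259/366 = €15526.5546
Total = €19434.5219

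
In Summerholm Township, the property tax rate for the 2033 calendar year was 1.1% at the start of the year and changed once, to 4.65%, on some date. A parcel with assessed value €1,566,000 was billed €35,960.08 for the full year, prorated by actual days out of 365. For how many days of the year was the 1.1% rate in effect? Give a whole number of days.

Let d = days at the first rate; then 365 − d days at the second rate.
€1,566,000 × [1.1%·d + 4.65%·(365−d)] / 365 = €35,960.08
Solving gives d = 242, so the new rate took effect on 31 Aug 2033.

242 days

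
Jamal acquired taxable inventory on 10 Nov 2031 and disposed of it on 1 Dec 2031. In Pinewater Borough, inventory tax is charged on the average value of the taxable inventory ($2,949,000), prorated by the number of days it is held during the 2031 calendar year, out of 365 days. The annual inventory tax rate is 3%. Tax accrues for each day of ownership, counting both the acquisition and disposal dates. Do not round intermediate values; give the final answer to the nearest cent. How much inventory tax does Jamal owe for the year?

Days held (10 Nov – 1 Dec 2031): 22 out of 365
Tax = $2,949,000 × 3% × 22/365 = $5,332.4384

$5,332.44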